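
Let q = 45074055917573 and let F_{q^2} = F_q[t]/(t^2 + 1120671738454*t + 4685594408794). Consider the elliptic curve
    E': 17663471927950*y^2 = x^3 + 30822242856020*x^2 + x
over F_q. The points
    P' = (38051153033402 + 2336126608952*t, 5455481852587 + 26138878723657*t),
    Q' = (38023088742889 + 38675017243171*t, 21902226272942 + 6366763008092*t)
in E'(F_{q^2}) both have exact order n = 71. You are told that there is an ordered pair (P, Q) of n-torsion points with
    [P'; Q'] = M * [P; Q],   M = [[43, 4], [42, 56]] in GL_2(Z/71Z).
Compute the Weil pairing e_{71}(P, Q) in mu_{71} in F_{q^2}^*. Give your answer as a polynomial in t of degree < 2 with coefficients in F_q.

Since e_{71}(P,P)=e_{71}(Q,Q)=1 and e_{71}(Q,P)=e_{71}(P,Q)^{-1}, expanding e_{71}(43*P + 4*Q,42*P + 56*Q) leaves e(P,Q)^det(M).
det M = 43*56 - 4*42 = 2240 = 39 (mod 71); 39^{-1} = 51 (mod 71).
Set x_W=18212899147709*u+41632193544786, y_W=18212899147709*v; then E': y_W^2=x_W^3+9178551405984*x_W+22222497781479.
Double-and-add over 1000111: 7-1 doublings, 4-1 additions; each step l_{T,T}/v_{2T} or l_{T,P'}/v at Q'+S for random S.
Result: e(P',Q') = 41020331952712 + 8265622155477*t.
(41020331952712 + 8265622155477*t)^{51} mod (45074055917573,f) = 29866369702403 + 12738256771318*t.

29866369702403 + 12738256771318*t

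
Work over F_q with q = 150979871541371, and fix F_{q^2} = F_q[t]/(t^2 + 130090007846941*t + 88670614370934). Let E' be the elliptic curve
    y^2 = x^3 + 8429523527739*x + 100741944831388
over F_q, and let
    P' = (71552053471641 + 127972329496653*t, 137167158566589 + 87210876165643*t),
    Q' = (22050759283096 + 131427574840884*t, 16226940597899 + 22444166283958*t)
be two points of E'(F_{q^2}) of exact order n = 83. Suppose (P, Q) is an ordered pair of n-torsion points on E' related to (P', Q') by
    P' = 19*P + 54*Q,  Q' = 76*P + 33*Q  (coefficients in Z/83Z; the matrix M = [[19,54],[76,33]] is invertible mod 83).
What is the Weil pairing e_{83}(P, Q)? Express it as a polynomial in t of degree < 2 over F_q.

17900450828615 + 19451384880151*t

e_{83} is bilinear + alternating on E[83], so e_{83}(19*P + 54*Q, 76*P + 33*Q) = e_{83}(P,Q)^(19*33-54*76).
So e_{83}(P,Q) = e_{83}(P',Q')^{37}, since 9*37 = 1 mod 83.
Build f_{83,P'} and f_{83,Q'} via the 7-bit ladder of 83=1010011_2; evaluate at shifted divisors; quotient in F_{150979871541371^2}.
e_{83}(P',Q') = 74101129108645 + 91008825027478*t.
e_{83}(P,Q) = (74101129108645 + 91008825027478*t)^{37} = 17900450828615 + 19451384880151*t.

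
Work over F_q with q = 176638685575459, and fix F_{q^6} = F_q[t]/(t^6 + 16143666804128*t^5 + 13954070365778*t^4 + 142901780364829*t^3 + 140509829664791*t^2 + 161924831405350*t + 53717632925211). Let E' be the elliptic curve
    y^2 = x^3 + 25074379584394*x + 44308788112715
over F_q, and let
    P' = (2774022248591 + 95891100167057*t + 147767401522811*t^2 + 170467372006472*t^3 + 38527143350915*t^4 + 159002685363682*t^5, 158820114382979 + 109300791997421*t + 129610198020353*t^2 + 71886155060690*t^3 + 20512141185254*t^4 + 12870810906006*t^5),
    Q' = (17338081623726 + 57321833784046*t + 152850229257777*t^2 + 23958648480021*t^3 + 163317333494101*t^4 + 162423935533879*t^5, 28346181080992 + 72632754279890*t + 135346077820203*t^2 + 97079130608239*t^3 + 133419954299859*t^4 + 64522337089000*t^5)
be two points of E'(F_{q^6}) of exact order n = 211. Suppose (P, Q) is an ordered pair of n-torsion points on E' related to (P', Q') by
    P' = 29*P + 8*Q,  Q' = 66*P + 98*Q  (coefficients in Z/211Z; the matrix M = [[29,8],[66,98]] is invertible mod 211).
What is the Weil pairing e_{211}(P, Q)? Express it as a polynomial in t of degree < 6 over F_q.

Alternating bilinearity on E[211] (values in mu_{211} in F_{176638685575459^6}) gives e(P',Q') = e(P,Q)^det(M).
det M = 29*98 - 8*66 = 2314 = 204 (mod 211); 204^{-1} = 30 (mod 211).
n = 211 = (11010011)_2 (8 bits, wt 5); accumulate f_{211,P'}(Q'+S)/f_{211,P'}(S) along the 7-step ladder.
f_P(D_Q)/f_Q(D_P) = 143930516179005 + 27425549485290*t + 51448853269492*t^2 + 254140630731*t^3 + 23870612589716*t^4 + 73297324877940*t^5.
Thus e_{211}(P,Q) = 120491339007846 + 158478182524738*t + 124616567075802*t^2 + 139451035027616*t^3 + 3503323400718*t^4 + 114791851293788*t^5.

120491339007846 + 158478182524738*t + 124616567075802*t^2 + 139451035027616*t^3 + 3503323400718*t^4 + 114791851293788*t^5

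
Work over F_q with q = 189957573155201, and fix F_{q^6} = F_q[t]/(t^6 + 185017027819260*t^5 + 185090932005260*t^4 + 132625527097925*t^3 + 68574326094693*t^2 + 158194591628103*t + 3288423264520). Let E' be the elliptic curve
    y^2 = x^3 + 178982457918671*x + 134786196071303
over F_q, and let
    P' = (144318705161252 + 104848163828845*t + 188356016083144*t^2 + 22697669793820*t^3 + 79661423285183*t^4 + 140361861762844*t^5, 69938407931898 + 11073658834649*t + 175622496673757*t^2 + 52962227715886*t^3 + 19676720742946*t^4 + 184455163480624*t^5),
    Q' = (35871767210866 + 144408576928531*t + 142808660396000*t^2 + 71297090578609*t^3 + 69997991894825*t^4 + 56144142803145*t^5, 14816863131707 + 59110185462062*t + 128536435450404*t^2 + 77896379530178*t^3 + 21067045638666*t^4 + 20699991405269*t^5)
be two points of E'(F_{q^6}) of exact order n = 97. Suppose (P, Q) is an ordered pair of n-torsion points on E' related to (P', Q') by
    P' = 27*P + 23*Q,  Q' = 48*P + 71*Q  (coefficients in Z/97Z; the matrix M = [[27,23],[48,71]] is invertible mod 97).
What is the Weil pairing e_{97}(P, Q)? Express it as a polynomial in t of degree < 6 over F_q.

e_{97}(aP+bQ,cP+dQ) = e_{97}(P,Q)^(ad-bc); with (a,b,c,d)=(27,23,48,71) this gives the det-97 law.
So e_{97}(P,Q) = e_{97}(P',Q')^{21}, since 37*21 = 1 mod 97.
Miller loop for e_{97} over F_{189957573155201^6}: bits of 97 = 1100001; 6 double steps + 2 add steps, l/v at each.
e_{97}(P',Q') = 73811875917429 + 168080684606897*t + 22802760284933*t^2 + 46285737635999*t^3 + 113504110760230*t^4 + 97767408906668*t^5.
(73811875917429 + 168080684606897*t + 22802760284933*t^2 + 46285737635999*t^3 + 113504110760230*t^4 + 97767408906668*t^5)^{21} mod (189957573155201,f) = 184764940233680 + 97282807807883*t + 155634065365822*t^2 + 33377821152778*t^3 + 16500282854928*t^4 + 113690301131809*t^5.

184764940233680 + 97282807807883*t + 155634065365822*t^2 + 33377821152778*t^3 + 16500282854928*t^4 + 113690301131809*t^5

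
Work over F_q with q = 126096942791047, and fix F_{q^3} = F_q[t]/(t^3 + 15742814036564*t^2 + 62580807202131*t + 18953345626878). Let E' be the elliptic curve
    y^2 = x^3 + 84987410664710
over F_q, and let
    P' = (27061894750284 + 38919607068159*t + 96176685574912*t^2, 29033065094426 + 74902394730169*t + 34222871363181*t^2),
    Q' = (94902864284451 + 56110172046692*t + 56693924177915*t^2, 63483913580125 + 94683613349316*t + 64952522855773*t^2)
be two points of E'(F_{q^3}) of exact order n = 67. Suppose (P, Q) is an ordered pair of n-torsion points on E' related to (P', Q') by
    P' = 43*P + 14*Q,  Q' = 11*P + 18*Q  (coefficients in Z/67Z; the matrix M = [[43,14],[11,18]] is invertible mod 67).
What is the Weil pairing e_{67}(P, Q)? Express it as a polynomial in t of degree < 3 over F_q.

Since e_{67}(P,P)=e_{67}(Q,Q)=1 and e_{67}(Q,P)=e_{67}(P,Q)^{-1}, expanding e_{67}(43*P + 14*Q,11*P + 18*Q) leaves e(P,Q)^det(M).
det M = 43*18 - 14*11 = 620 = 17 (mod 67); 17^{-1} = 4 (mod 67).
7-bit Miller (1000011) on E'/F_{126096942791047} with a'=0, b'=84987410664710: accumulate tangent/chord ratios at Q'+S and P'+S'.
Result: e(P',Q') = 44406436554195 + 60763245882412*t + 33958925601528*t^2.
Finally e_{67}(P,Q) = 44199193670946 + 122909283919975*t + 97682809452182*t^2.

44199193670946 + 122909283919975*t + 97682809452182*t^2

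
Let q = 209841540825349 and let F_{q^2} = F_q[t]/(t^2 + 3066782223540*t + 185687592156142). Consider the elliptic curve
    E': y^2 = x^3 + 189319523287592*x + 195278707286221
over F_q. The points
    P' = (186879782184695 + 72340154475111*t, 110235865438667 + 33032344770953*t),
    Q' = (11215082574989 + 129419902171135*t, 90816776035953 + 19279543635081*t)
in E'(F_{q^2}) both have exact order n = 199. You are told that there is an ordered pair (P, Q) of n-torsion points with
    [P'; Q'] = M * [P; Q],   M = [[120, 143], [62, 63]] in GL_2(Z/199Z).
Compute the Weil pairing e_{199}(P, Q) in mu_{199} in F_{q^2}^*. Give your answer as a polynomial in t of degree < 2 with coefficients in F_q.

178940143079390 + 122923623630205*t

Since e_{199}(P,P)=e_{199}(Q,Q)=1 and e_{199}(Q,P)=e_{199}(P,Q)^{-1}, expanding e_{199}(120*P + 143*Q,62*P + 63*Q) leaves e(P,Q)^det(M).
Inverting 87 mod 199: 183. Thus e_{199}(P,Q) = e(P',Q')^{183}.
8-bit Miller (11000111) on E'/F_{209841540825349} with a'=189319523287592, b'=195278707286221: accumulate tangent/chord ratios at Q'+S and P'+S'.
Result: e(P',Q') = 161682205872981 + 152470551108555*t.
(161682205872981 + 152470551108555*t)^{183} mod (209841540825349,f) = 178940143079390 + 122923623630205*t.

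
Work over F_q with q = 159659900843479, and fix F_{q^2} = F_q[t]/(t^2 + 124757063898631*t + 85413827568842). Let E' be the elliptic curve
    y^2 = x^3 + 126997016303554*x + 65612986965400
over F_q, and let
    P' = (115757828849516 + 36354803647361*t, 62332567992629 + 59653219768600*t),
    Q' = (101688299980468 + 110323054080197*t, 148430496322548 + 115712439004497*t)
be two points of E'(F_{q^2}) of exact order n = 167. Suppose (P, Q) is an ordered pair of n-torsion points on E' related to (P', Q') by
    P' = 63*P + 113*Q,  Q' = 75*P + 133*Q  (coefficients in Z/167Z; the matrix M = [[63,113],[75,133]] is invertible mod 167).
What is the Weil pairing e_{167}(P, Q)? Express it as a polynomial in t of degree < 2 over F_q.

Under M = [[63,113],[75,133]] in GL_2(Z/167), e_{167}(P',Q') = e_{167}(P,Q)^(63*133-113*75 mod 167).
det M = 63*133 - 113*75 = -96 = 71 (mod 167); 71^{-1} = 40 (mod 167).
8-bit Miller (10100111) on E'/F_{159659900843479} with a'=126997016303554, b'=65612986965400: accumulate tangent/chord ratios at Q'+S and P'+S'.
So e_{167}(P',Q') = 2725317361820 + 86522606938165*t.
Raise to 40: e(P,Q) = 16558069902969 + 114438271308919*t in mu_{167}.

16558069902969 + 114438271308919*t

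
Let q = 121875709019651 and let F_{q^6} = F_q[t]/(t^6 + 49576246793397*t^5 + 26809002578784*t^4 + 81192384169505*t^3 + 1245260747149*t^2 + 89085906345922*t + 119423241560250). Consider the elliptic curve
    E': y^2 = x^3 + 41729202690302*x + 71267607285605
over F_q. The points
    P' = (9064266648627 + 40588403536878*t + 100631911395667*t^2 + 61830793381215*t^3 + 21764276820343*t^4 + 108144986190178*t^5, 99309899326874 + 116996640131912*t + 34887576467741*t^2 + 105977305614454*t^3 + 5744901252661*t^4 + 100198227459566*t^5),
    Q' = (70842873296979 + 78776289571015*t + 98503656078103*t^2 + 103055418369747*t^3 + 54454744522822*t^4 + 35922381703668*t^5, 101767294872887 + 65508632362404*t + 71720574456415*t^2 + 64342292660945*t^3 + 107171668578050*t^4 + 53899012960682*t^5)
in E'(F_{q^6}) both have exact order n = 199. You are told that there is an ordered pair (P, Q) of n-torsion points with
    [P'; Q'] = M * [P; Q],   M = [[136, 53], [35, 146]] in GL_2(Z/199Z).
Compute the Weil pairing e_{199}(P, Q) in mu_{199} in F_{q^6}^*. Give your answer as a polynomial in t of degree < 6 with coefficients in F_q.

24967881810240 + 75048506653219*t + 58434046390732*t^2 + 63442739655677*t^3 + 27020754079140*t^4 + 75156126279076*t^5

Alternating bilinearity on E[199] (values in mu_{199} in F_{121875709019651^6}) gives e(P',Q') = e(P,Q)^det(M).
det(M) mod 199 = 91; its inverse in (Z/199)^* is 35 (check: 91*35 mod 199 = 1).
n = 199 = (11000111)_2 (8 bits, wt 5); accumulate f_{199,P'}(Q'+S)/f_{199,P'}(S) along the 7-step ladder.
f_P(D_Q)/f_Q(D_P) = 3427623603938 + 47270411172116*t + 91628588266886*t^2 + 31467387249578*t^3 + 25866883988131*t^4 + 89449406942944*t^5.
(3427623603938 + 47270411172116*t + 91628588266886*t^2 + 31467387249578*t^3 + 25866883988131*t^4 + 89449406942944*t^5)^{35} mod (121875709019651,f) = 24967881810240 + 75048506653219*t + 58434046390732*t^2 + 63442739655677*t^3 + 27020754079140*t^4 + 75156126279076*t^5.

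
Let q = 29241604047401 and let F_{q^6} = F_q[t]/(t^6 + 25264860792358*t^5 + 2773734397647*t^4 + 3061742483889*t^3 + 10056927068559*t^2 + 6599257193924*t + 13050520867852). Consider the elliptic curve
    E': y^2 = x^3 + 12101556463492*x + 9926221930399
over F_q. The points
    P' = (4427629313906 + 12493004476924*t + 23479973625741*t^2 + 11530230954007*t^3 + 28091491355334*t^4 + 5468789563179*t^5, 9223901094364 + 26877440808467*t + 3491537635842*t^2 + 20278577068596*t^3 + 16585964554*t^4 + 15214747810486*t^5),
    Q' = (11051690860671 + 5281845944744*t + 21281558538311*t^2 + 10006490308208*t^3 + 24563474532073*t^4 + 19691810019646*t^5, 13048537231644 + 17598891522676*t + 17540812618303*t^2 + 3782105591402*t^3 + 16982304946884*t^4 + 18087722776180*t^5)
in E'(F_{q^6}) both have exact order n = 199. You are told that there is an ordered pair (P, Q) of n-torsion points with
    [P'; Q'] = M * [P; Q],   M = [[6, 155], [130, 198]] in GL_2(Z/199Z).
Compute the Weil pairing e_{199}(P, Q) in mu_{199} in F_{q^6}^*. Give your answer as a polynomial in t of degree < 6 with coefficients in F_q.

17241659171249 + 12729497841670*t + 9842860577797*t^2 + 23735913134813*t^3 + 23473662989072*t^4 + 19232279370947*t^5

Since e_{199}(P,P)=e_{199}(Q,Q)=1 and e_{199}(Q,P)=e_{199}(P,Q)^{-1}, expanding e_{199}(6*P + 155*Q,130*P + 198*Q) leaves e(P,Q)^det(M).
det M = 6*198 - 155*130 = -18962 = 142 (mod 199); 142^{-1} = 192 (mod 199).
Build f_{199,P'} and f_{199,Q'} via the 8-bit ladder of 199=11000111_2; evaluate at shifted divisors; quotient in F_{29241604047401^6}.
Miller gives e_{199}(P',Q') = 23140695878810 + 19224899183675*t + 688723496957*t^2 + 3005250905058*t^3 + 22222249002887*t^4 + 17428505979612*t^5 in F_{29241604047401^6}.
e_{199}(P,Q) = (23140695878810 + 19224899183675*t + 688723496957*t^2 + 3005250905058*t^3 + 22222249002887*t^4 + 17428505979612*t^5)^{192} = 17241659171249 + 12729497841670*t + 9842860577797*t^2 + 23735913134813*t^3 + 23473662989072*t^4 + 19232279370947*t^5.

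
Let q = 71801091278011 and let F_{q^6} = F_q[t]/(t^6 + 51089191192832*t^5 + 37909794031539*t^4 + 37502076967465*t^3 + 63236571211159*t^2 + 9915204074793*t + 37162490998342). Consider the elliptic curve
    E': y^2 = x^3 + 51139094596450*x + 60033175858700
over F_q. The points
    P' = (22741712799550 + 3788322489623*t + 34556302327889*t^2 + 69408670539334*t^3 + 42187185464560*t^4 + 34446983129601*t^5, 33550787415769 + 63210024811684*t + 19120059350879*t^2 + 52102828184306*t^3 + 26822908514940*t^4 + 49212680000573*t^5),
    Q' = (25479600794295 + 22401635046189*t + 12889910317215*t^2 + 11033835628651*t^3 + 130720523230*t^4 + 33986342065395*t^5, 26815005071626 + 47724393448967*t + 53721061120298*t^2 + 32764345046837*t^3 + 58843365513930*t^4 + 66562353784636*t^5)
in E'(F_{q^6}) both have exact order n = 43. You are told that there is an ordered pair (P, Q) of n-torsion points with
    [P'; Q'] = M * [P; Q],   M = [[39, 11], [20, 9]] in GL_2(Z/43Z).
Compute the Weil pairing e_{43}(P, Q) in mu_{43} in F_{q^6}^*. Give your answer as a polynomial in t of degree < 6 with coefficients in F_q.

21802806112761 + 51451164044551*t + 39672216079123*t^2 + 36861153192666*t^3 + 32106134802930*t^4 + 4572149523131*t^5

e_{43} is bilinear + alternating on E[43], so e_{43}(39*P + 11*Q, 20*P + 9*Q) = e_{43}(P,Q)^(39*9-11*20).
So e_{43}(P,Q) = e_{43}(P',Q')^{22}, since 2*22 = 1 mod 43.
6-bit Miller (101011) on E'/F_{71801091278011} with a'=51139094596450, b'=60033175858700: accumulate tangent/chord ratios at Q'+S and P'+S'.
So e_{43}(P',Q') = 8879226161167 + 56677214972959*t + 47023542771438*t^2 + 21789394809258*t^3 + 70578070522306*t^4 + 38419164964385*t^5.
Thus e_{43}(P,Q) = 21802806112761 + 51451164044551*t + 39672216079123*t^2 + 36861153192666*t^3 + 32106134802930*t^4 + 4572149523131*t^5.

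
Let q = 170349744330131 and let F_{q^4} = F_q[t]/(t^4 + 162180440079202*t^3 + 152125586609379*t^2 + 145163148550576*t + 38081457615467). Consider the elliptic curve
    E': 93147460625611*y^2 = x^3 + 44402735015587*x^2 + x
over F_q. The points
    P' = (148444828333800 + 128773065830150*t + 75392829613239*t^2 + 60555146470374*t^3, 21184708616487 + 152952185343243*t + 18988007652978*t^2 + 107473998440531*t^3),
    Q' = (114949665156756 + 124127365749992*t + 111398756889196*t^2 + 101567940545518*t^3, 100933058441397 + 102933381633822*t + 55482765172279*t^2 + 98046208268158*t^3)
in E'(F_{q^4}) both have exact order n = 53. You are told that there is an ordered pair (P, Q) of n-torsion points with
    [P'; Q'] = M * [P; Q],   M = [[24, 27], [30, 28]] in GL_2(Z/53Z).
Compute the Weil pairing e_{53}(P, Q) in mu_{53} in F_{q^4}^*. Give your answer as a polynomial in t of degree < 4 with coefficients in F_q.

Under M = [[24,27],[30,28]] in GL_2(Z/53), e_{53}(P',Q') = e_{53}(P,Q)^(24*28-27*30 mod 53).
det M = 24*28 - 27*30 = -138 = 21 (mod 53); 21^{-1} = 48 (mod 53).
Set x_W=38463063667318*u+82310860744825, y_W=38463063667318*v; then E': y_W^2=x_W^3+3686836704228*x_W+110414574348397.
Build f_{53,P'} and f_{53,Q'} via the 6-bit ladder of 53=110101_2; evaluate at shifted divisors; quotient in F_{170349744330131^4}.
e_{53}(P',Q') = 108272052487305 + 43363797280924*t + 100808078562811*t^2 + 105608560412934*t^3.
Raise to 48: e(P,Q) = 38905881194764 + 163738354564806*t + 27988957394387*t^2 + 84930534831220*t^3 in mu_{53}.

38905881194764 + 163738354564806*t + 27988957394387*t^2 + 84930534831220*t^3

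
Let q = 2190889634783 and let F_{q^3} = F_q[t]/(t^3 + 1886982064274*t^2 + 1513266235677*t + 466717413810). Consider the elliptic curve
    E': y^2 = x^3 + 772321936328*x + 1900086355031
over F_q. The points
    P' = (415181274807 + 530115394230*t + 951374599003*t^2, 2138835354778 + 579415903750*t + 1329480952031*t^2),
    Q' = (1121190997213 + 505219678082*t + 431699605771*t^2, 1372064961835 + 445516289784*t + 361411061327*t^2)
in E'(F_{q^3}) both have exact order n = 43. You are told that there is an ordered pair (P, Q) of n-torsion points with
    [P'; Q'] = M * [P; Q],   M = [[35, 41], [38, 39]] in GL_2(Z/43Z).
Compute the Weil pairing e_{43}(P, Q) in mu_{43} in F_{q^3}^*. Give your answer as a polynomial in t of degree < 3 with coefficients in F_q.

34143108980 + 187480703725*t + 2181520383188*t^2

The 43-Weil pairing on E[43] over F_{2190889634783} is alternating-bilinear: e_{43}(P',Q') = e_{43}(P,Q)^det(M).
Hence e(P,Q) = e(P',Q')^{2} where 2 = 22^{-1} mod 43.
6-bit Miller (101011) on E'/F_{2190889634783} with a'=772321936328, b'=1900086355031: accumulate tangent/chord ratios at Q'+S and P'+S'.
The quotient is 12746368313 + 827452009094*t + 588143250014*t^2.
e_{43}(P,Q) = (12746368313 + 827452009094*t + 588143250014*t^2)^{2} = 34143108980 + 187480703725*t + 2181520383188*t^2.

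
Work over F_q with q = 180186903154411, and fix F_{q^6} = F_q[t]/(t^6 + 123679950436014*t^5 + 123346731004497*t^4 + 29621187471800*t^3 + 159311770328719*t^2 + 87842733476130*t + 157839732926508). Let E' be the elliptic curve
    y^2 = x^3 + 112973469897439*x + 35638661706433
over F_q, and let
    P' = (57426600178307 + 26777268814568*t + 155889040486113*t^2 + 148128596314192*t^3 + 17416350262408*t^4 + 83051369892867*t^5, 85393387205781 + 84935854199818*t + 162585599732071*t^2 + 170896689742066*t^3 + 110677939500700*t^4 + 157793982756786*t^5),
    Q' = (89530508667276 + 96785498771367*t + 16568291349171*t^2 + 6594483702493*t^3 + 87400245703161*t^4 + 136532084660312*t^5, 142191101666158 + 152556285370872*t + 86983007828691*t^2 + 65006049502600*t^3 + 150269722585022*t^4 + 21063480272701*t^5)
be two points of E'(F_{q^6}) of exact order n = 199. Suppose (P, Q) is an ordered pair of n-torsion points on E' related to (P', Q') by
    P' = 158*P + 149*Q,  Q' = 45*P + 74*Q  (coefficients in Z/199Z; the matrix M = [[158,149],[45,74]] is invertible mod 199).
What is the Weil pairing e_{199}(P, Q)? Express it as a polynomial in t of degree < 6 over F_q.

e_{199}(aP+bQ,cP+dQ) = e_{199}(P,Q)^(ad-bc); with (a,b,c,d)=(158,149,45,74) this gives the det-199 law.
Hence e(P,Q) = e(P',Q')^{83} where 83 = 12^{-1} mod 199.
n = 199 = (11000111)_2 (8 bits, wt 5); accumulate f_{199,P'}(Q'+S)/f_{199,P'}(S) along the 7-step ladder.
So e_{199}(P',Q') = 161100573351712 + 81920332898433*t + 129356169921372*t^2 + 17035430583071*t^3 + 125387982616573*t^4 + 139433483646189*t^5.
Raise to 83: e(P,Q) = 40287376897256 + 48241990234698*t + 17760230267840*t^2 + 110487605410680*t^3 + 5595720798385*t^4 + 137087700581125*t^5 in mu_{199}.

40287376897256 + 48241990234698*t + 17760230267840*t^2 + 110487605410680*t^3 + 5595720798385*t^4 + 137087700581125*t^5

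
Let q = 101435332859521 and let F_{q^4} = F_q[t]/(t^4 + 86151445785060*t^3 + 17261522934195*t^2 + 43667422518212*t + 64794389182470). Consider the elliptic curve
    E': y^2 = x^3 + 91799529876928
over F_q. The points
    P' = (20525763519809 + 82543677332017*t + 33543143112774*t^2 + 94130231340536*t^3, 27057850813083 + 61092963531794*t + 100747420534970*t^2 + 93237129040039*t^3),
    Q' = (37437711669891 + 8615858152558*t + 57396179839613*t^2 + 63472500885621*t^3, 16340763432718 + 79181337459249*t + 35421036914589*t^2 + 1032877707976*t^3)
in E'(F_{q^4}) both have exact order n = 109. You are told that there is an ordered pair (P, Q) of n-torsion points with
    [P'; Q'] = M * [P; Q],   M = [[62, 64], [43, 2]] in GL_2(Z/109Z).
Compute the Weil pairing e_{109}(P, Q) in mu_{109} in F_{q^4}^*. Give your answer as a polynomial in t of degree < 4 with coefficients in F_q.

Since e_{109}(P,P)=e_{109}(Q,Q)=1 and e_{109}(Q,P)=e_{109}(P,Q)^{-1}, expanding e_{109}(62*P + 64*Q,43*P + 2*Q) leaves e(P,Q)^det(M).
So e_{109}(P,Q) = e_{109}(P',Q')^{9}, since 97*9 = 1 mod 109.
n = 109 = (1101101)_2 (7 bits, wt 5); accumulate f_{109,P'}(Q'+S)/f_{109,P'}(S) along the 6-step ladder.
So e_{109}(P',Q') = 46954449904291 + 9677212237594*t + 9795292125834*t^2 + 8170898051521*t^3.
Finally e_{109}(P,Q) = 817003625086 + 35416361109040*t + 35356994744058*t^2 + 46242346187144*t^3.

817003625086 + 35416361109040*t + 35356994744058*t^2 + 46242346187144*t^3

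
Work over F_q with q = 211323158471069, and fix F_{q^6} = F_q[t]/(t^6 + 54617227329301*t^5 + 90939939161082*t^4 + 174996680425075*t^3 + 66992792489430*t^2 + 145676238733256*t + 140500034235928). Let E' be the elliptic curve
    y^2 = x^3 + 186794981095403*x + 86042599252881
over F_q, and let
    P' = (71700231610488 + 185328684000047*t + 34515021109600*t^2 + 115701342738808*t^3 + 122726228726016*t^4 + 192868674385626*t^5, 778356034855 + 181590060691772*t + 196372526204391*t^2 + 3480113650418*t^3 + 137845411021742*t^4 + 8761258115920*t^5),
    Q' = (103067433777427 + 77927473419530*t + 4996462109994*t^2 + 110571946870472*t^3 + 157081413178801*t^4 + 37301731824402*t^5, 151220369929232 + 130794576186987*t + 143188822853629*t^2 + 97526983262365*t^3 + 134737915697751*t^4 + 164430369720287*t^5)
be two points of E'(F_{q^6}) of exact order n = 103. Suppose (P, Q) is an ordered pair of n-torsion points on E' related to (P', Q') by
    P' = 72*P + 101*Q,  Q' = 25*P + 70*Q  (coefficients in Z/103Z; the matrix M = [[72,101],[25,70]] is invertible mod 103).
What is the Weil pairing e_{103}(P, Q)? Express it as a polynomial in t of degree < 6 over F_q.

e_{103} is bilinear + alternating on E[103], so e_{103}(72*P + 101*Q, 25*P + 70*Q) = e_{103}(P,Q)^(72*70-101*25).
72*70 - 101*25 = 2515; reduced mod 103: det = 43, inverse 12.
Run Miller on y^2=x^3+186794981095403*x+86042599252881 over F_{211323158471069}: ladder 1100111 (7 bits); e = f_P(D_Q)/f_Q(D_P).
So e_{103}(P',Q') = 31242358071773 + 26330745130408*t + 59412902085467*t^2 + 75273642321151*t^3 + 112152061554350*t^4 + 38262194556960*t^5.
Hence e(P,Q) = 2657261713262 + 96583952869791*t + 37887880096462*t^2 + 86561535020094*t^3 + 137799635193107*t^4 + 41990219380352*t^5 in F_{211323158471069^6}^*.

2657261713262 + 96583952869791*t + 37887880096462*t^2 + 86561535020094*t^3 + 137799635193107*t^4 + 41990219380352*t^5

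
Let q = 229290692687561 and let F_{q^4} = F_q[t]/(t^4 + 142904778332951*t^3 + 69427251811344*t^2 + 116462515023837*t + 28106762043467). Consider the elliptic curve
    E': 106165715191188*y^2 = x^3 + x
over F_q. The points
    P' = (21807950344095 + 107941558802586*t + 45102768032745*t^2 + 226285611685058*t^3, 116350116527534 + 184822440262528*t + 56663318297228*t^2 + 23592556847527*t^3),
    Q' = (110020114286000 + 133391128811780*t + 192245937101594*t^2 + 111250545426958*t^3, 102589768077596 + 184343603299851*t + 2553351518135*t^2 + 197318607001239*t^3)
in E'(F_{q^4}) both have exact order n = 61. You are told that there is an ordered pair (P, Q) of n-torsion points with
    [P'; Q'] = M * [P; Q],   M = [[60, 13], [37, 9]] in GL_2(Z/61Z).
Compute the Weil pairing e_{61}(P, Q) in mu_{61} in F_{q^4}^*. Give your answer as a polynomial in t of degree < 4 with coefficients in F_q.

Alternating bilinearity on E[61] (values in mu_{61} in F_{229290692687561^4}) gives e(P',Q') = e(P,Q)^det(M).
So e_{61}(P,Q) = e_{61}(P',Q')^{30}, since 59*30 = 1 mod 61.
(x,y)|->(66477195981192x,66477195981192y) sends E' to y^2=x^3+206425624021106*x.
Build f_{61,P'} and f_{61,Q'} via the 6-bit ladder of 61=111101_2; evaluate at shifted divisors; quotient in F_{229290692687561^4}.
Miller gives e_{61}(P',Q') = 193544811084519 + 28080993867432*t + 214342032541918*t^2 + 188560531629707*t^3 in F_{229290692687561^4}.
Raise to 30: e(P,Q) = 133300283059820 + 149190489549841*t + 124385269952238*t^2 + 62712142267949*t^3 in mu_{61}.

133300283059820 + 149190489549841*t + 124385269952238*t^2 + 62712142267949*t^3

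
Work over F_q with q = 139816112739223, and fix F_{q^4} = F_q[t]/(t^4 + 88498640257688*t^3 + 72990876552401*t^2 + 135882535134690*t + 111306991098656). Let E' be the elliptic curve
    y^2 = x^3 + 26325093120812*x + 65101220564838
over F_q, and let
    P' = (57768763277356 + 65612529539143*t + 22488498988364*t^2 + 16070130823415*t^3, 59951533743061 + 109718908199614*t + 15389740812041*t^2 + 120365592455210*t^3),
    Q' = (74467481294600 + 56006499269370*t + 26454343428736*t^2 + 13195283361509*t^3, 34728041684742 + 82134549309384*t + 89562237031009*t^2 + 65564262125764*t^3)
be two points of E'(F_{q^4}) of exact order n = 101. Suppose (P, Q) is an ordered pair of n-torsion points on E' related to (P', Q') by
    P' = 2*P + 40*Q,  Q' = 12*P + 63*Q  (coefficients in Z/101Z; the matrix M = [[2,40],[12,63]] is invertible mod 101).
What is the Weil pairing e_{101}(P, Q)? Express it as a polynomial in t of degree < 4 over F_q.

e_{101} is bilinear + alternating on E[101], so e_{101}(2*P + 40*Q, 12*P + 63*Q) = e_{101}(P,Q)^(2*63-40*12).
Inverting 50 mod 101: 99. Thus e_{101}(P,Q) = e(P',Q')^{99}.
Run Miller on y^2=x^3+26325093120812*x+65101220564838 over F_{139816112739223}: ladder 1100101 (7 bits); e = f_P(D_Q)/f_Q(D_P).
e_{101}(P',Q') = 54465206070145 + 16905046491255*t + 33316364291451*t^2 + 45200533798209*t^3.
e_{101}(P,Q) = (54465206070145 + 16905046491255*t + 33316364291451*t^2 + 45200533798209*t^3)^{99} = 119193949368745 + 49718455666837*t + 10229269651546*t^2 + 80418428982346*t^3.

119193949368745 + 49718455666837*t + 10229269651546*t^2 + 80418428982346*t^3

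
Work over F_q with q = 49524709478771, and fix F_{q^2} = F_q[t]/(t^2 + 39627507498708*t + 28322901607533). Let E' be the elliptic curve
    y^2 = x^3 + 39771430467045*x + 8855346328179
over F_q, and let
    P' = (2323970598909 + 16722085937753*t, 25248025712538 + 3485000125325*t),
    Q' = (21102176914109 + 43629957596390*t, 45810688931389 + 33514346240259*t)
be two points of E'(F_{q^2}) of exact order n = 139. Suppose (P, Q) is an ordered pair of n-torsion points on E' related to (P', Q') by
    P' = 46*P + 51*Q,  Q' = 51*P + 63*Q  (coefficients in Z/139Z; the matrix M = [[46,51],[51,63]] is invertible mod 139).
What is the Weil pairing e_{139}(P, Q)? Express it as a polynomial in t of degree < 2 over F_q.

30332468601945 + 46165067819329*t

The 139-Weil pairing on E[139] over F_{49524709478771} is alternating-bilinear: e_{139}(P',Q') = e_{139}(P,Q)^det(M).
det(M) mod 139 = 19; its inverse in (Z/139)^* is 22 (check: 19*22 mod 139 = 1).
Build f_{139,P'} and f_{139,Q'} via the 8-bit ladder of 139=10001011_2; evaluate at shifted divisors; quotient in F_{49524709478771^2}.
So e_{139}(P',Q') = 25898526829332 + 24056339989830*t.
(25898526829332 + 24056339989830*t)^{22} mod (49524709478771,f) = 30332468601945 + 46165067819329*t.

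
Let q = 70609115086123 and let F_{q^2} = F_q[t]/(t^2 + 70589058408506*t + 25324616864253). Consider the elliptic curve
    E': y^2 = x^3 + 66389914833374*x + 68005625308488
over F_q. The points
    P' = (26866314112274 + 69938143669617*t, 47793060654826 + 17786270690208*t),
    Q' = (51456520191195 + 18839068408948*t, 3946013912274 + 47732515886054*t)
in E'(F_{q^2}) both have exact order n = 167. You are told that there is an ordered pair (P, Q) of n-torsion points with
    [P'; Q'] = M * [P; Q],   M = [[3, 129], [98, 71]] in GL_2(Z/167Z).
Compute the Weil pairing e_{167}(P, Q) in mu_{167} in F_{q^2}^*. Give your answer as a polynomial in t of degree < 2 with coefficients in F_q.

59676993970250 + 10586996964438*t

Alternating bilinearity on E[167] (values in mu_{167} in F_{70609115086123^2}) gives e(P',Q') = e(P,Q)^det(M).
Hence e(P,Q) = e(P',Q')^{127} where 127 = 96^{-1} mod 167.
Build f_{167,P'} and f_{167,Q'} via the 8-bit ladder of 167=10100111_2; evaluate at shifted divisors; quotient in F_{70609115086123^2}.
Miller gives e_{167}(P',Q') = 33830980076405 + 36756727094904*t in F_{70609115086123^2}.
e_{167}(P,Q) = (33830980076405 + 36756727094904*t)^{127} = 59676993970250 + 10586996964438*t.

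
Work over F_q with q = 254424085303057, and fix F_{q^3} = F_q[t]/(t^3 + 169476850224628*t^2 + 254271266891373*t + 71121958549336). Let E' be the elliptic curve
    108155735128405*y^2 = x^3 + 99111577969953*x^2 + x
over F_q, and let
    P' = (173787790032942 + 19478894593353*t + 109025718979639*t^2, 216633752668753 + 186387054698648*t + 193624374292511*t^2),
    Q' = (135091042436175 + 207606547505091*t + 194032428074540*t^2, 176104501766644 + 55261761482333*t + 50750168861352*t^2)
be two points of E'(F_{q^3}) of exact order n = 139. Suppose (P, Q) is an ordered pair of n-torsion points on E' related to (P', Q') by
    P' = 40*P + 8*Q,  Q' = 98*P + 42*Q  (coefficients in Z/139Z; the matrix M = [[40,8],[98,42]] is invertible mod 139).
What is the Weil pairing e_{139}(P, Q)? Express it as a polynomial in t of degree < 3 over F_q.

e_{139} is bilinear + alternating on E[139], so e_{139}(40*P + 8*Q, 98*P + 42*Q) = e_{139}(P,Q)^(40*42-8*98).
det(M) mod 139 = 62; its inverse in (Z/139)^* is 74 (check: 62*74 mod 139 = 1).
(x,y)|->(1703643408541x+31151206538137,1703643408541y) sends E' to y^2=x^3+137620440370828*x+138712099683824.
Double-and-add over 10001011: 8-1 doublings, 4-1 additions; each step l_{T,T}/v_{2T} or l_{T,P'}/v at Q'+S for random S.
So e_{139}(P',Q') = 43202029414291 + 203188433299214*t + 33292746397013*t^2.
Finally e_{139}(P,Q) = 183117461233839 + 224966699470896*t + 94595036793318*t^2.

183117461233839 + 224966699470896*t + 94595036793318*t^2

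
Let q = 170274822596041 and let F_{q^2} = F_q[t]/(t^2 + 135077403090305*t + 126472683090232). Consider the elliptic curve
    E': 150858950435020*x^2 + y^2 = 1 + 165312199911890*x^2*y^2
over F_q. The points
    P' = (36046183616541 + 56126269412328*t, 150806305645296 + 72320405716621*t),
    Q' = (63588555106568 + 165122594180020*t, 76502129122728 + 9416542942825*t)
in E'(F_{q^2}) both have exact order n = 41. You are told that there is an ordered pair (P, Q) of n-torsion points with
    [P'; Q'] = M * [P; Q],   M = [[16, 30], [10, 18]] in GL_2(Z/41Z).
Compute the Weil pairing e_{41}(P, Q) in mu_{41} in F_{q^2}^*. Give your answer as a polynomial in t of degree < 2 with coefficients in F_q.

Under M = [[16,30],[10,18]] in GL_2(Z/41), e_{41}(P',Q') = e_{41}(P,Q)^(16*18-30*10 mod 41).
det M = 16*18 - 30*10 = -12 = 29 (mod 41); 29^{-1} = 17 (mod 41).
Edwards a_E,d_E -> Montgomery A=21287891130882,B=62781248729547 -> Weierstrass 111754179650718,151277438032249 via alpha=52695191724485,beta=81524098928803.
n = 41 = (101001)_2 (6 bits, wt 3); accumulate f_{41,P'}(Q'+S)/f_{41,P'}(S) along the 5-step ladder.
So e_{41}(P',Q') = 49921887213857 + 52074174737033*t.
(49921887213857 + 52074174737033*t)^{17} mod (170274822596041,f) = 98695836513139 + 113404456167205*t.

98695836513139 + 113404456167205*t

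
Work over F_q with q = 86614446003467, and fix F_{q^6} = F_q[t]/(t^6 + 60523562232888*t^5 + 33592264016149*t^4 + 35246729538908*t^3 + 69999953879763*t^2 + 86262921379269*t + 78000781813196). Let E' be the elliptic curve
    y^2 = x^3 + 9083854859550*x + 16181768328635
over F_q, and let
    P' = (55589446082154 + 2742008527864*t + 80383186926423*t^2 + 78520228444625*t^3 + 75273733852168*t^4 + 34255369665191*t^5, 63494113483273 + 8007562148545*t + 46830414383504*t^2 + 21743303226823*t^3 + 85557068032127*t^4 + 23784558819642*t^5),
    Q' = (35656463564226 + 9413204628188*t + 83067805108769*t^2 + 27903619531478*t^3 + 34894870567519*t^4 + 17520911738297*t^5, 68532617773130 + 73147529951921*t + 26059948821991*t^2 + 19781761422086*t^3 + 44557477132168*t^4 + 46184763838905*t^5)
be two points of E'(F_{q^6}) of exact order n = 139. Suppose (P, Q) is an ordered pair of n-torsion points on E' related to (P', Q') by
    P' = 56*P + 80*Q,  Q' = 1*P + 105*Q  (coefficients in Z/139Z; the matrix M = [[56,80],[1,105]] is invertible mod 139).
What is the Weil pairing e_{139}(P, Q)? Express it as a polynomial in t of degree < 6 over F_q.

19069546986505 + 63404951314764*t + 13986801308409*t^2 + 63775233062599*t^3 + 22434530369744*t^4 + 78521401080802*t^5

e_{139}(aP+bQ,cP+dQ) = e_{139}(P,Q)^(ad-bc); with (a,b,c,d)=(56,80,1,105) this gives the det-139 law.
det M = 56*105 - 80*1 = 5800 = 101 (mod 139); 101^{-1} = 128 (mod 139).
Miller loop for e_{139} over F_{86614446003467^6}: bits of 139 = 10001011; 7 double steps + 3 add steps, l/v at each.
Result: e(P',Q') = 62296884572104 + 72675681552116*t + 50311058955994*t^2 + 58101202379803*t^3 + 18917346120472*t^4 + 51831266789730*t^5.
Thus e_{139}(P,Q) = 19069546986505 + 63404951314764*t + 13986801308409*t^2 + 63775233062599*t^3 + 22434530369744*t^4 + 78521401080802*t^5.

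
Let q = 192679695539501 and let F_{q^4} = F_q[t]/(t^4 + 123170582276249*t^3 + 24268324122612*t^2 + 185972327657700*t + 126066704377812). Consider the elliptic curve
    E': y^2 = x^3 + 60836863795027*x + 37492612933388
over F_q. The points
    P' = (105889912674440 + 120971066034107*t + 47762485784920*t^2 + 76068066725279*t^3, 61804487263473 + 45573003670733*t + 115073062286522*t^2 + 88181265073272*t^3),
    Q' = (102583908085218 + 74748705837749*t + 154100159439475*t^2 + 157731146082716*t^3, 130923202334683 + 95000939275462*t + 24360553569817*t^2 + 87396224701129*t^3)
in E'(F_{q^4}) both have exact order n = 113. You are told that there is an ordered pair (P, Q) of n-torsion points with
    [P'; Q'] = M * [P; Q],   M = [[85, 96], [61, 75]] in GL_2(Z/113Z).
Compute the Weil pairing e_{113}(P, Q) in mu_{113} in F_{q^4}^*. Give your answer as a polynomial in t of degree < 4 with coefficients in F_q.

Alternating bilinearity on E[113] (values in mu_{113} in F_{192679695539501^4}) gives e(P',Q') = e(P,Q)^det(M).
det(M) mod 113 = 67; its inverse in (Z/113)^* is 27 (check: 67*27 mod 113 = 1).
Miller loop for e_{113} over F_{192679695539501^4}: bits of 113 = 1110001; 6 double steps + 3 add steps, l/v at each.
Result: e(P',Q') = 69313232152935 + 172324801692306*t + 163739126230245*t^2 + 190798415973837*t^3.
e_{113}(P,Q) = (69313232152935 + 172324801692306*t + 163739126230245*t^2 + 190798415973837*t^3)^{27} = 172335468407572 + 27516377810284*t + 165152682508417*t^2 + 116747423072177*t^3.

172335468407572 + 27516377810284*t + 165152682508417*t^2 + 116747423072177*t^3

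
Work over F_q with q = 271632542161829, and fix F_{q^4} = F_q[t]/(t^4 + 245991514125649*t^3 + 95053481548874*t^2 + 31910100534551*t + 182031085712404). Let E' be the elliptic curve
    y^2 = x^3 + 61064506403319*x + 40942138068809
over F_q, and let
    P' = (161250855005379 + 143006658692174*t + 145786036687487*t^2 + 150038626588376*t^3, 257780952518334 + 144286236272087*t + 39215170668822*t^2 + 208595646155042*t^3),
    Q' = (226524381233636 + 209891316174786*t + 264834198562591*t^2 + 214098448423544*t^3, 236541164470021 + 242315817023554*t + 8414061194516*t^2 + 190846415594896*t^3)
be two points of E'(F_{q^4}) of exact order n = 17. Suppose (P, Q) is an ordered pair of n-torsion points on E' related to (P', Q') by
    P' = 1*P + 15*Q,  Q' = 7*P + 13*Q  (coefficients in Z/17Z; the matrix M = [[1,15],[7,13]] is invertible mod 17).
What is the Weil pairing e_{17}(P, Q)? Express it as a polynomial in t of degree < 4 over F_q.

The 17-Weil pairing on E[17] over F_{271632542161829} is alternating-bilinear: e_{17}(P',Q') = e_{17}(P,Q)^det(M).
Hence e(P,Q) = e(P',Q')^{12} where 12 = 10^{-1} mod 17.
Miller loop for e_{17} over F_{271632542161829^4}: bits of 17 = 10001; 4 double steps + 1 add steps, l/v at each.
So e_{17}(P',Q') = 175617389468187 + 41062075267869*t + 256021267164761*t^2 + 153511856002383*t^3.
Finally e_{17}(P,Q) = 215487725836693 + 261188170972879*t + 152915458065238*t^2 + 215469133027074*t^3.

215487725836693 + 261188170972879*t + 152915458065238*t^2 + 215469133027074*t^3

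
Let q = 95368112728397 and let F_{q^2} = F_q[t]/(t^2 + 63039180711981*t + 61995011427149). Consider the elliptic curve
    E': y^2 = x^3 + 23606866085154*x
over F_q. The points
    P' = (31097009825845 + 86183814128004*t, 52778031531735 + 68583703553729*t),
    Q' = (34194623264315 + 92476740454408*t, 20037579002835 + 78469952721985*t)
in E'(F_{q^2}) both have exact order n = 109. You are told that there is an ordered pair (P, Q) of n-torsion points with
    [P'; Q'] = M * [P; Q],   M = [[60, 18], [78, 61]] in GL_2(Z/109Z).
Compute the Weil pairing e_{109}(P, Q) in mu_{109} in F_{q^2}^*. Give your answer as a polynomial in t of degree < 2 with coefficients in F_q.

15781660137642 + 21945164339691*t

Under M = [[60,18],[78,61]] in GL_2(Z/109), e_{109}(P',Q') = e_{109}(P,Q)^(60*61-18*78 mod 109).
60*61 - 18*78 = 2256; reduced mod 109: det = 76, inverse 33.
Double-and-add over 1101101: 7-1 doublings, 5-1 additions; each step l_{T,T}/v_{2T} or l_{T,P'}/v at Q'+S for random S.
f_P(D_Q)/f_Q(D_P) = 7628886511891 + 85077751977002*t.
Finally e_{109}(P,Q) = 15781660137642 + 21945164339691*t.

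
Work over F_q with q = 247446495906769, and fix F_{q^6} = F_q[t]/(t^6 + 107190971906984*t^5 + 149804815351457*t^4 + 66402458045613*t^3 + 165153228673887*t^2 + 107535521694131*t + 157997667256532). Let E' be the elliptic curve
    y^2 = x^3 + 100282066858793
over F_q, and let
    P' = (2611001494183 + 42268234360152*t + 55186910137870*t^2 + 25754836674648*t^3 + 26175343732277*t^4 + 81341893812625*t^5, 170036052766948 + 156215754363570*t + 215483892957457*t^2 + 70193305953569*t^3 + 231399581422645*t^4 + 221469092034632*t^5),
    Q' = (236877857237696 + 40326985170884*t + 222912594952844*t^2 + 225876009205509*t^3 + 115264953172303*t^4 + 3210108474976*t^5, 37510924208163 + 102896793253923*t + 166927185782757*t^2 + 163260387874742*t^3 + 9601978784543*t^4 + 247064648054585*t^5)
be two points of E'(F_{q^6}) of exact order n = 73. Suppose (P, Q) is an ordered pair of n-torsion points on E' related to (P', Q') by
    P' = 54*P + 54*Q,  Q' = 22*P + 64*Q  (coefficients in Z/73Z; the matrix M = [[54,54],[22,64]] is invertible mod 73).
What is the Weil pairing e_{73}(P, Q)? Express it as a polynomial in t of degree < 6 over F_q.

24865613662997 + 229077340452713*t + 149001771493901*t^2 + 193544511351039*t^3 + 172307916418239*t^4 + 110028686584395*t^5

e_{73}(aP+bQ,cP+dQ) = e_{73}(P,Q)^(ad-bc); with (a,b,c,d)=(54,54,22,64) this gives the det-73 law.
Hence e(P,Q) = e(P',Q')^{44} where 44 = 5^{-1} mod 73.
n = 73 = (1001001)_2 (7 bits, wt 3); accumulate f_{73,P'}(Q'+S)/f_{73,P'}(S) along the 6-step ladder.
Result: e(P',Q') = 12392705589534 + 234032328314381*t + 131730759519261*t^2 + 232891520977667*t^3 + 20299765835266*t^4 + 197382522057330*t^5.
Raise to 44: e(P,Q) = 24865613662997 + 229077340452713*t + 149001771493901*t^2 + 193544511351039*t^3 + 172307916418239*t^4 + 110028686584395*t^5 in mu_{73}.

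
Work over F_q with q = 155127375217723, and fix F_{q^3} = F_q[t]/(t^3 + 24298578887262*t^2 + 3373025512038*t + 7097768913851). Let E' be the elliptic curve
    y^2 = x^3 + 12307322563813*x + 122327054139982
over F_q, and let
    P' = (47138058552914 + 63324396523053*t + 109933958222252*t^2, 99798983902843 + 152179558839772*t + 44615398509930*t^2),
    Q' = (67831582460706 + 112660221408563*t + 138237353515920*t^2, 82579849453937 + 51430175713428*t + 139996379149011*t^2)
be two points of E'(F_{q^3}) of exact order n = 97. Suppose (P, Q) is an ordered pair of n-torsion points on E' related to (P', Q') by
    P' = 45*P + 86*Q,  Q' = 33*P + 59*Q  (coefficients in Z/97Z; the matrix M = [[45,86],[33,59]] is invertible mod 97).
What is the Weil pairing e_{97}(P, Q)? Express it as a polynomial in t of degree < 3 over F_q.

Since e_{97}(P,P)=e_{97}(Q,Q)=1 and e_{97}(Q,P)=e_{97}(P,Q)^{-1}, expanding e_{97}(45*P + 86*Q,33*P + 59*Q) leaves e(P,Q)^det(M).
So e_{97}(P,Q) = e_{97}(P',Q')^{53}, since 11*53 = 1 mod 97.
Build f_{97,P'} and f_{97,Q'} via the 7-bit ladder of 97=1100001_2; evaluate at shifted divisors; quotient in F_{155127375217723^3}.
f_P(D_Q)/f_Q(D_P) = 57847232295745 + 128669599343044*t + 111428593987137*t^2.
(57847232295745 + 128669599343044*t + 111428593987137*t^2)^{53} mod (155127375217723,f) = 118192514356296 + 24070327768794*t + 149205622986895*t^2.

118192514356296 + 24070327768794*t + 149205622986895*t^2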